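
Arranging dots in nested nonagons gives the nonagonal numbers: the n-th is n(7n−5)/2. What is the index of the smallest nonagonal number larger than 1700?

Solve n(7n−5)/2 > 1700 for integer n.
The largest n with value ≤ 1700 is 22 (since 1639 ≤ 1700 < 1794), so the first above is n = 23, value 1794.

23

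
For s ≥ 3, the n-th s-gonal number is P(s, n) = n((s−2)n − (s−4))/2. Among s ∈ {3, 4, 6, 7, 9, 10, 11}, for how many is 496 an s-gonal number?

2

s = 3: P(3, 31) = 496. ✓
s = 4: P(4, 22) = 484 and P(4, 23) = 529; 496 is not s-gonal.
s = 6: P(6, 16) = 496. ✓
s = 7: P(7, 14) = 469 and P(7, 15) = 540; 496 is not s-gonal.
s = 9: P(9, 12) = 474 and P(9, 13) = 559; 496 is not s-gonal.
s = 10: P(10, 11) = 451 and P(10, 12) = 540; 496 is not s-gonal.
s = 11: P(11, 10) = 415 and P(11, 11) = 506; 496 is not s-gonal.
Hits: s ∈ {3, 6} → 2.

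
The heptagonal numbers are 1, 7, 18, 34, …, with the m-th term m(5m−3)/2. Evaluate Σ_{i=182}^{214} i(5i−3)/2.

Σ i(5i−3)/2 = (5Σi² − 3Σi) / 2 over i = 182..214.
Σi = 23005 − 16471 = 6534 and Σi² = 3289715 − 1992991 = 1296724.
(5·1296724 − 3·6534) / 2 = 6464018/2 = 3232009.

3232009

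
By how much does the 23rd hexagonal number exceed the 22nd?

89

Consecutive hexagonal numbers differ by 4n − 3: here 4·23 − 3 = 89.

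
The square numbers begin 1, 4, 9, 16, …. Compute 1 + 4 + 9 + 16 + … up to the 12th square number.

Σ_{i=1}^{12} i² = 12·13·25/6 = 650.

650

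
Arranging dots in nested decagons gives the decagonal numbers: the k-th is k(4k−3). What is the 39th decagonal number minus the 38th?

305

Consecutive decagonal numbers differ by 8n − 7: here 8·39 − 7 = 305.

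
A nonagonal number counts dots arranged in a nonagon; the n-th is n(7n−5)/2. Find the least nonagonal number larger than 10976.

11229

Solve n(7n−5)/2 > 10976 for integer n.
The largest n with value ≤ 10976 is 56 (since 10836 ≤ 10976 < 11229), so the first above is n = 57, value 11229.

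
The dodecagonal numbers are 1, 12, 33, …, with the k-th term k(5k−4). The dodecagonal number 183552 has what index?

Set n(5n−4) = 183552, giving 5n² − 4n − 183552 = 0.
The discriminant is 16 + 20·183552 = 3671056, and √3671056 = 1916.
So n = (4 + 1916) / 10 = 1920/10 = 192.

192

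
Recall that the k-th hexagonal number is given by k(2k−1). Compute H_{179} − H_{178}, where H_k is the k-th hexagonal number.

713

Consecutive hexagonal numbers differ by 4n − 3: here 4·179 − 3 = 713.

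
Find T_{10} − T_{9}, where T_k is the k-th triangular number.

10

Consecutive triangular numbers differ by n: T_{10} − T_{9} = 10.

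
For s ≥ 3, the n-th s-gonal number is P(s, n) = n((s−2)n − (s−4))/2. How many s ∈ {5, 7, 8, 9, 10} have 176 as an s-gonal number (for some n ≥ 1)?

2

s = 5: P(5, 11) = 176. ✓
s = 7: P(7, 8) = 148 and P(7, 9) = 189; 176 is not s-gonal.
s = 8: P(8, 8) = 176. ✓
s = 9: P(9, 7) = 154 and P(9, 8) = 204; 176 is not s-gonal.
s = 10: P(10, 7) = 175 and P(10, 8) = 232; 176 is not s-gonal.
Hits: s ∈ {5, 8} → 2.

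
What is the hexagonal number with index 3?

15

The 3rd hexagonal number is n(2n−1) with n = 3.
3·(2·3 − 1) = 3·5 = 15.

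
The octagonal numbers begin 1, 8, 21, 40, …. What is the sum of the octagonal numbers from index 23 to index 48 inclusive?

Σ i(3i−2) = 3Σi² − 2Σi over i = 23..48.
Σi = 1176 − 253 = 923 and Σi² = 38024 − 3795 = 34229.
3·34229 − 2·923 = 100841.

100841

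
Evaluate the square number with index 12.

12² = 144.

144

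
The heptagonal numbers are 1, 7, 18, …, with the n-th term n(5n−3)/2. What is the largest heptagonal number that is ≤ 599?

Solve n(5n−3)/2 ≤ 599 for integer n.
n = 15 gives 540 ≤ 599, while n = 16 gives 616 > 599; so the answer is 540.

540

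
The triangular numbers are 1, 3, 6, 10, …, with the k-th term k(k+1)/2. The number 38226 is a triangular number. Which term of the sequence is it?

Set n(n+1)/2 = 38226, giving n² + n − 76452 = 0.
So n = (-1 + 553) / 2 = 552/2 = 276.
Check: 276·277/2 = 38226. ✓

276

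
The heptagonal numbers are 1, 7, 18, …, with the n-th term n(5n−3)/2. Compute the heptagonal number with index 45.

The 45th heptagonal number is n(5n−3)/2 with n = 45.
45·(5·45 − 3)/2 = 45·222/2 = 45·111 = 4995.

4995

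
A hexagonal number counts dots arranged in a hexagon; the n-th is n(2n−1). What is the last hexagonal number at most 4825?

4753

Solve n(2n−1) ≤ 4825 for integer n.
n = 49 gives 4753 ≤ 4825, while n = 50 gives 4950 > 4825; so the answer is 4753.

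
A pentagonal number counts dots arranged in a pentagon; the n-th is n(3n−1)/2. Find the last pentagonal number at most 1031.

1001

Solve n(3n−1)/2 ≤ 1031 for integer n.
n = 26 gives 1001 ≤ 1031, while n = 27 gives 1080 > 1031; so the answer is 1001.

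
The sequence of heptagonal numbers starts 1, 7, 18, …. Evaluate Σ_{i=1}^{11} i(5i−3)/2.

Σ i(5i−3)/2 = (5Σi² − 3Σi) / 2 over i = 1..11.
Σi = 66 and Σi² = 506.
(5·506 − 3·66) / 2 = 2332/2 = 1166.

1166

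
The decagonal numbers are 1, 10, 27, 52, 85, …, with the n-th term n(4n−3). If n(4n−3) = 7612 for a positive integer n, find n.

Set n(4n−3) = 7612, giving 4n² − 3n − 7612 = 0.
The discriminant is 9 + 16·7612 = 121801, and √121801 = 349.
So n = (3 + 349) / 8 = 352/8 = 44.
Check: 44·(4·44 − 3) = 7612. ✓

44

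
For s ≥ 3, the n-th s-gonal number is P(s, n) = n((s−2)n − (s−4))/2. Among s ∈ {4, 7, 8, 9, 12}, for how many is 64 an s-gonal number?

s = 4: P(4, 8) = 64. ✓
s = 7: P(7, 5) = 55 and P(7, 6) = 81; 64 is not s-gonal.
s = 8: P(8, 4) = 40 and P(8, 5) = 65; 64 is not s-gonal.
s = 9: P(9, 4) = 46 and P(9, 5) = 75; 64 is not s-gonal.
s = 12: P(12, 4) = 64. ✓
Hits: s ∈ {4, 12} → 2.

2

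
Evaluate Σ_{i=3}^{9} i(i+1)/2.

Σ i(i+1)/2 = (Σi² + Σi) / 2 over i = 3..9.
Σi = 45 − 3 = 42 and Σi² = 285 − 5 = 280.
(1·280 + 1·42) / 2 = 322/2 = 161.

161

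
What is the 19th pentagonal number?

19·(3·19 − 1)/2 = 19·56/2 = 19·28 = 532.

532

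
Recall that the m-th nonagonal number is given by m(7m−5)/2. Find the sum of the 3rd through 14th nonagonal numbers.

3280

Σ i(7i−5)/2 = (7Σi² − 5Σi) / 2 over i = 3..14.
Σi = 105 − 3 = 102 and Σi² = 1015 − 5 = 1010.
(7·1010 − 5·102) / 2 = 6560/2 = 3280.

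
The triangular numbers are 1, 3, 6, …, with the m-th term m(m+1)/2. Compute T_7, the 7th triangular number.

28

The 7th triangular number is n(n+1)/2 with n = 7.
7·8/2 = 56/2 = 28.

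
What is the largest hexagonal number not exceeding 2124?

Solve n(2n−1) ≤ 2124 for integer n.
n = 32 gives 2016 ≤ 2124, while n = 33 gives 2145 > 2124; so the answer is 2016.

2016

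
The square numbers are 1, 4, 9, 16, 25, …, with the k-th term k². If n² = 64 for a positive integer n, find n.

8

We need n² = 64, so n = √64 = 8.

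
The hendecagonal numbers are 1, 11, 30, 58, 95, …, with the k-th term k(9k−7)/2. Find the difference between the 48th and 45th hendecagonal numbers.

48·(9·48 − 7)/2 = 10200 and 45·(9·45 − 7)/2 = 8955.
Difference: 10200 − 8955 = 1245.

1245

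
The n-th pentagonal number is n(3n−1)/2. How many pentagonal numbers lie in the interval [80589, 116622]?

The n-th pentagonal number is n(3n−1)/2.
Smallest index with value ≥ 80589: n = 232 (giving 80620).
Largest index with value ≤ 116622: n = 279 (giving 116622).
Indices 232 through 279: 48 terms.

48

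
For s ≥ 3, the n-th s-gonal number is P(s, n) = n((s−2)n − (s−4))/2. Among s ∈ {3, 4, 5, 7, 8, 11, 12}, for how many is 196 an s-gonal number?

2

s = 3: P(3, 19) = 190 and P(3, 20) = 210; 196 is not s-gonal.
s = 4: P(4, 14) = 196. ✓
s = 5: P(5, 11) = 176 and P(5, 12) = 210; 196 is not s-gonal.
s = 7: P(7, 9) = 189 and P(7, 10) = 235; 196 is not s-gonal.
s = 8: P(8, 8) = 176 and P(8, 9) = 225; 196 is not s-gonal.
s = 11: P(11, 7) = 196. ✓
s = 12: P(12, 6) = 156 and P(12, 7) = 217; 196 is not s-gonal.
Hits: s ∈ {4, 11} → 2.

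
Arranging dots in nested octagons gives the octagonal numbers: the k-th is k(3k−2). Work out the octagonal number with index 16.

736

The 16th octagonal number is n(3n−2) with n = 16.
16·(3·16 − 2) = 16·46 = 736.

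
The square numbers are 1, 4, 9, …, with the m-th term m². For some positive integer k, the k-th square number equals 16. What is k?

4

We need n² = 16, so n = √16 = 4.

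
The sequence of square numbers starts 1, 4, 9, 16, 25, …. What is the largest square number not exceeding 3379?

Solve n² ≤ 3379 for integer n.
n = 58 gives 3364 ≤ 3379, while n = 59 gives 3481 > 3379; so the answer is 3364.

3364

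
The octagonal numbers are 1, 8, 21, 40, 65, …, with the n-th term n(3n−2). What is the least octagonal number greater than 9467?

9633

Solve n(3n−2) > 9467 for integer n.
The largest n with value ≤ 9467 is 56 (since 9296 ≤ 9467 < 9633), so the first above is n = 57, value 9633.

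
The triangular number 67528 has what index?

Set n(n+1)/2 = 67528, giving n² + n − 135056 = 0.
The discriminant is 1 + 8·67528 = 540225, and √540225 = 735.
So n = (-1 + 735) / 2 = 734/2 = 367.

367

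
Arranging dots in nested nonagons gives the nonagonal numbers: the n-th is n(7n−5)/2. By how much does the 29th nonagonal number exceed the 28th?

Consecutive nonagonal numbers differ by 7n − 6: here 7·29 − 6 = 197.

197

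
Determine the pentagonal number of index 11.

The 11th pentagonal number is n(3n−1)/2 with n = 11.
11·(3·11 − 1)/2 = 11·32/2 = 11·16 = 176.

176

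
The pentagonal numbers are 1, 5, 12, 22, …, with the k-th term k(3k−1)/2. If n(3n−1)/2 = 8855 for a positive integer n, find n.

77

Set n(3n−1)/2 = 8855, giving 3n² − n − 17710 = 0.
The discriminant is 1 + 24·8855 = 212521, and √212521 = 461.
So n = (1 + 461) / 6 = 462/6 = 77.
Check: 77·(3·77 − 1)/2 = 8855. ✓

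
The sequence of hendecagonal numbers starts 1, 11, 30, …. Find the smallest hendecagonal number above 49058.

Solve n(9n−7)/2 > 49058 for integer n.
The largest n with value ≤ 49058 is 104 (since 48308 ≤ 49058 < 49245), so the first above is n = 105, value 49245.

49245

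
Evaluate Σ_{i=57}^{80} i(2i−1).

Σ i(2i−1) = 2Σi² − Σi over i = 57..80.
Σi = 3240 − 1596 = 1644 and Σi² = 173880 − 60116 = 113764.
2·113764 − 1·1644 = 225884.

225884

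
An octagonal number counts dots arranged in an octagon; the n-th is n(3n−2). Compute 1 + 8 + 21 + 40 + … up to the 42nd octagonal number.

74949

Σ i(3i−2) = 3Σi² − 2Σi over i = 1..42.
Σi = 903 and Σi² = 25585.
3·25585 − 2·903 = 74949.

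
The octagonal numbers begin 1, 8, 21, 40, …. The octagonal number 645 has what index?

15

Set n(3n−2) = 645, giving 3n² − 2n − 645 = 0.
The discriminant is 4 + 12·645 = 7744, and √7744 = 88.
So n = (2 + 88) / 6 = 90/6 = 15.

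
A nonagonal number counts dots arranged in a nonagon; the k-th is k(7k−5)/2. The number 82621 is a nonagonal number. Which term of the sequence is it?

154

Set n(7n−5)/2 = 82621, giving 7n² − 5n − 165242 = 0.
The discriminant is 25 + 56·82621 = 4626801, and √4626801 = 2151.
So n = (5 + 2151) / 14 = 2156/14 = 154.
Check: 154·(7·154 − 5)/2 = 82621. ✓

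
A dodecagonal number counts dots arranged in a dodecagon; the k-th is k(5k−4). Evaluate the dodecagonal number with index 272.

The 272nd dodecagonal number is n(5n−4) with n = 272.
272·(5·272 − 4) = 272·1356 = 368832.

368832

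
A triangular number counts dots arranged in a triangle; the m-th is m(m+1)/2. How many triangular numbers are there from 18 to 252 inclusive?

16

The n-th triangular number is n(n+1)/2.
Smallest index with value ≥ 18: n = 6 (giving 21).
Largest index with value ≤ 252: n = 21 (giving 231).
Indices 6 through 21: 16 terms.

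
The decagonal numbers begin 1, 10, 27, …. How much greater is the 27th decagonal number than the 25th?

27·(4·27 − 3) = 2835 and 25·(4·25 − 3) = 2425.
Difference: 2835 − 2425 = 410.

410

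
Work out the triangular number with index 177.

15753

177·178/2 = 31506/2 = 15753.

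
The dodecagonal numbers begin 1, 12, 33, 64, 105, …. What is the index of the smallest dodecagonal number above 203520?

203

Solve n(5n−4) > 203520 for integer n.
The largest n with value ≤ 203520 is 202 (since 203212 ≤ 203520 < 205233), so the first above is n = 203, value 205233.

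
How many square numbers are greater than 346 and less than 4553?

49

The n-th square number is n².
Smallest index with value > 346: n = 19 (giving 361).
Largest index with value < 4553: n = 67 (giving 4489).
Indices 19 through 67: 49 terms.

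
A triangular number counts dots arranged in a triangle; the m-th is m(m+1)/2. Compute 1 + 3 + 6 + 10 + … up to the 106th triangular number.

204156

Σ i(i+1)/2 = (Σi² + Σi) / 2 over i = 1..106.
Σi = 5671 and Σi² = 402641.
(1·402641 + 1·5671) / 2 = 408312/2 = 204156.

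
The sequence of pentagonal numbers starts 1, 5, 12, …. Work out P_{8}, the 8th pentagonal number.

The 8th pentagonal number is n(3n−1)/2 with n = 8.
8·(3·8 − 1)/2 = 8·23/2 = 92.

92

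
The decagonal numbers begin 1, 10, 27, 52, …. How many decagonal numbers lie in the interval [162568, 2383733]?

The n-th decagonal number is n(4n−3).
Smallest index with value ≥ 162568: n = 202 (giving 162610).
Largest index with value ≤ 2383733: n = 772 (giving 2381620).
Indices 202 through 772: 571 terms.

571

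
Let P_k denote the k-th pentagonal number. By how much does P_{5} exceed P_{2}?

5·(3·5 − 1)/2 = 35 and 2·(3·2 − 1)/2 = 5.
Difference: 35 − 5 = 30.

30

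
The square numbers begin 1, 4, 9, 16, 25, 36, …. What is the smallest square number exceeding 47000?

Solve n² > 47000 for integer n.
The largest n with value ≤ 47000 is 216 (since 46656 ≤ 47000 < 47089), so the first above is n = 217, value 47089.

47089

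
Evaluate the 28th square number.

784

The 28th square number is n² with n = 28.
28² = 784.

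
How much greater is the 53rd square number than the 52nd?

n² − (n−1)² = 2n − 1, so 53² − 52² = 2·53 − 1 = 105.

105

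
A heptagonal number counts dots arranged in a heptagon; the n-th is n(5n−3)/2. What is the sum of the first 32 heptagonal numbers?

Σ i(5i−3)/2 = (5Σi² − 3Σi) / 2 over i = 1..32.
Σi = 528 and Σi² = 11440.
(5·11440 − 3·528) / 2 = 55616/2 = 27808.

27808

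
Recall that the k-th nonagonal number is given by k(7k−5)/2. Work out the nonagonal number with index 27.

2484

27·(7·27 − 5)/2 = 27·184/2 = 27·92 = 2484.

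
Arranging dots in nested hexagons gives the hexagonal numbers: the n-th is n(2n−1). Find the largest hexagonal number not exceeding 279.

Solve n(2n−1) ≤ 279 for integer n.
n = 12 gives 276 ≤ 279, while n = 13 gives 325 > 279; so the answer is 276.

276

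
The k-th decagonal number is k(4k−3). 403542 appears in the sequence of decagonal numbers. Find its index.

318

Set n(4n−3) = 403542, giving 4n² − 3n − 403542 = 0.
The discriminant is 9 + 16·403542 = 6456681, and √6456681 = 2541.
So n = (3 + 2541) / 8 = 2544/8 = 318.
Check: 318·(4·318 − 3) = 403542. ✓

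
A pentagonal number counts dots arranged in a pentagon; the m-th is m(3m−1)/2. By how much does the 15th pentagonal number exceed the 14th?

43

Consecutive pentagonal numbers differ by 3n − 2: here 3·15 − 2 = 43.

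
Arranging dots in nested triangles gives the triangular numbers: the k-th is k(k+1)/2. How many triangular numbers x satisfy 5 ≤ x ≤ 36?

6

The n-th triangular number is n(n+1)/2.
Smallest index with value ≥ 5: n = 3 (giving 6).
Largest index with value ≤ 36: n = 8 (giving 36).
Indices 3 through 8: 6 terms.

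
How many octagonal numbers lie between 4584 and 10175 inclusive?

19

The n-th octagonal number is n(3n−2).
Smallest index with value ≥ 4584: n = 40 (giving 4720).
Largest index with value ≤ 10175: n = 58 (giving 9976).
Indices 40 through 58: 19 terms.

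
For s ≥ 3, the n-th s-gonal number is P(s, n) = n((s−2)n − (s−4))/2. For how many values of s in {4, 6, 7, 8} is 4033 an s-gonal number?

s = 4: P(4, 63) = 3969 and P(4, 64) = 4096; 4033 is not s-gonal.
s = 6: P(6, 45) = 4005 and P(6, 46) = 4186; 4033 is not s-gonal.
s = 7: P(7, 40) = 3940 and P(7, 41) = 4141; 4033 is not s-gonal.
s = 8: P(8, 37) = 4033. ✓
Hits: s ∈ {8} → 1.

1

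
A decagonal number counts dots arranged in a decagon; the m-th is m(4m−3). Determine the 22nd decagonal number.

The 22nd decagonal number is n(4n−3) with n = 22.
22·(4·22 − 3) = 22·85 = 1870.

1870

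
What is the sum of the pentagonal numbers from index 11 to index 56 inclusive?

88826

Σ i(3i−1)/2 = (3Σi² − Σi) / 2 over i = 11..56.
Σi = 1596 − 55 = 1541 and Σi² = 60116 − 385 = 59731.
(3·59731 − 1·1541) / 2 = 177652/2 = 88826.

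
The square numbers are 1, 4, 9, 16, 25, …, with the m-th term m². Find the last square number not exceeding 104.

100

Solve n² ≤ 104 for integer n.
n = 10 gives 100 ≤ 104, while n = 11 gives 121 > 104; so the answer is 100.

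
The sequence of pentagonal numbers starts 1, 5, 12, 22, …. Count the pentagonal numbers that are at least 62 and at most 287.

The n-th pentagonal number is n(3n−1)/2.
Smallest index with value ≥ 62: n = 7 (giving 70).
Largest index with value ≤ 287: n = 14 (giving 287).
Indices 7 through 14: 8 terms.

8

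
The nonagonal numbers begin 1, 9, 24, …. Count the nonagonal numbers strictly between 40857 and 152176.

100

The n-th nonagonal number is n(7n−5)/2.
Smallest index with value > 40857: n = 109 (giving 41311).
Largest index with value < 152176: n = 208 (giving 150904).
Indices 109 through 208: 100 terms.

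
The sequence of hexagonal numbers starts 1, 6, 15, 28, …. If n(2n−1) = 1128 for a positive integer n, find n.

Set n(2n−1) = 1128, giving 2n² − n − 1128 = 0.
So n = (1 + 95) / 4 = 96/4 = 24.

24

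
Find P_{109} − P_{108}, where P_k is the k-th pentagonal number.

Consecutive pentagonal numbers differ by 3n − 2: here 3·109 − 2 = 325.

325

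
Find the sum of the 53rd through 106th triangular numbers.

Σ i(i+1)/2 = (Σi² + Σi) / 2 over i = 53..106.
Σi = 5671 − 1378 = 4293 and Σi² = 402641 − 48230 = 354411.
(1·354411 + 1·4293) / 2 = 358704/2 = 179352.

179352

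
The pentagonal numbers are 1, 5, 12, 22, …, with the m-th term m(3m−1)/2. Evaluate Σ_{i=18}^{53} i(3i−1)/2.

Σ i(3i−1)/2 = (3Σi² − Σi) / 2 over i = 18..53.
Σi = 1431 − 153 = 1278 and Σi² = 51039 − 1785 = 49254.
(3·49254 − 1·1278) / 2 = 146484/2 = 73242.

73242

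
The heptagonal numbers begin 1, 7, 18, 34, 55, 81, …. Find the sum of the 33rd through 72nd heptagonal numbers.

285800

Σ i(5i−3)/2 = (5Σi² − 3Σi) / 2 over i = 33..72.
Σi = 2628 − 528 = 2100 and Σi² = 127020 − 11440 = 115580.
(5·115580 − 3·2100) / 2 = 571600/2 = 285800.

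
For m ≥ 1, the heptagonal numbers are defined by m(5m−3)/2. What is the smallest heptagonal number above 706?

Solve n(5n−3)/2 > 706 for integer n.
The largest n with value ≤ 706 is 17 (since 697 ≤ 706 < 783), so the first above is n = 18, value 783.

783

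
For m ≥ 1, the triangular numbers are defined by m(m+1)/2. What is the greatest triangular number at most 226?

Solve n(n+1)/2 ≤ 226 for integer n.
n = 20 gives 210 ≤ 226, while n = 21 gives 231 > 226; so the answer is 210.

210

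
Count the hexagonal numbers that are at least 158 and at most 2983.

29

The n-th hexagonal number is n(2n−1).
Smallest index with value ≥ 158: n = 10 (giving 190).
Largest index with value ≤ 2983: n = 38 (giving 2850).
Indices 10 through 38: 29 terms.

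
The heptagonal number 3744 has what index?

Set n(5n−3)/2 = 3744, giving 5n² − 3n − 7488 = 0.
The discriminant is 9 + 40·3744 = 149769, and √149769 = 387.
So n = (3 + 387) / 10 = 390/10 = 39.

39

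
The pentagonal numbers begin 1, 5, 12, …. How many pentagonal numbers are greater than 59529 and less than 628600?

The n-th pentagonal number is n(3n−1)/2.
Smallest index with value > 59529: n = 200 (giving 59900).
Largest index with value < 628600: n = 647 (giving 627590).
Indices 200 through 647: 448 terms.

448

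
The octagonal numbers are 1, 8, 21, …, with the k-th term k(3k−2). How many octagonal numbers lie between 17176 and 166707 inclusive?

The n-th octagonal number is n(3n−2).
Smallest index with value ≥ 17176: n = 76 (giving 17176).
Largest index with value ≤ 166707: n = 236 (giving 166616).
Indices 76 through 236: 161 terms.

161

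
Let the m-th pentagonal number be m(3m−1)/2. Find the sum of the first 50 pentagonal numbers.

63750

Σ i(3i−1)/2 = (3Σi² − Σi) / 2 over i = 1..50.
Σi = 1275 and Σi² = 42925.
(3·42925 − 1·1275) / 2 = 127500/2 = 63750.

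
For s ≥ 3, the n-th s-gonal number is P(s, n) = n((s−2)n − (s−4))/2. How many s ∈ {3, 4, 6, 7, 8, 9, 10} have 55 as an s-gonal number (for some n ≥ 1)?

2

s = 3: P(3, 10) = 55. ✓
s = 4: P(4, 7) = 49 and P(4, 8) = 64; 55 is not s-gonal.
s = 6: P(6, 5) = 45 and P(6, 6) = 66; 55 is not s-gonal.
s = 7: P(7, 5) = 55. ✓
s = 8: P(8, 4) = 40 and P(8, 5) = 65; 55 is not s-gonal.
s = 9: P(9, 4) = 46 and P(9, 5) = 75; 55 is not s-gonal.
s = 10: P(10, 4) = 52 and P(10, 5) = 85; 55 is not s-gonal.
Hits: s ∈ {3, 7} → 2.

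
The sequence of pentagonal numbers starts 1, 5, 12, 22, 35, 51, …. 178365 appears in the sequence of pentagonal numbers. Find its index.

Set n(3n−1)/2 = 178365, giving 3n² − n − 356730 = 0.
The discriminant is 1 + 24·178365 = 4280761, and √4280761 = 2069.
So n = (1 + 2069) / 6 = 2070/6 = 345.
Check: 345·(3·345 − 1)/2 = 178365. ✓

345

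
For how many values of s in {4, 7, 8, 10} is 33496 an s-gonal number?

s = 4: P(4, 183) = 33489 and P(4, 184) = 33856; 33496 is not s-gonal.
s = 7: P(7, 116) = 33466 and P(7, 117) = 34047; 33496 is not s-gonal.
s = 8: P(8, 106) = 33496. ✓
s = 10: P(10, 91) = 32851 and P(10, 92) = 33580; 33496 is not s-gonal.
Hits: s ∈ {8} → 1.

1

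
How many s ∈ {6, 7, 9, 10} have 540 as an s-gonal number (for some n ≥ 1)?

2

s = 6: P(6, 16) = 496 and P(6, 17) = 561; 540 is not s-gonal.
s = 7: P(7, 15) = 540. ✓
s = 9: P(9, 12) = 474 and P(9, 13) = 559; 540 is not s-gonal.
s = 10: P(10, 12) = 540. ✓
Hits: s ∈ {7, 10} → 2.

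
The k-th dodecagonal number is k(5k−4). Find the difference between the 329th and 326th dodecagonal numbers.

329·(5·329 − 4) = 539889 and 326·(5·326 − 4) = 530076.
Difference: 539889 − 530076 = 9813.

9813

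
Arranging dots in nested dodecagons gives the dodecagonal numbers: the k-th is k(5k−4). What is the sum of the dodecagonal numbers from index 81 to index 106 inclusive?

Σ i(5i−4) = 5Σi² − 4Σi over i = 81..106.
Σi = 5671 − 3240 = 2431 and Σi² = 402641 − 173880 = 228761.
5·228761 − 4·2431 = 1134081.

1134081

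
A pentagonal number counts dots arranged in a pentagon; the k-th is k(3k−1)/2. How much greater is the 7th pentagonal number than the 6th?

Consecutive pentagonal numbers differ by 3n − 2: here 3·7 − 2 = 19.

19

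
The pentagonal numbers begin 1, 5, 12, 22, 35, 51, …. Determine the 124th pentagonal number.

23002

124·(3·124 − 1)/2 = 124·371/2 = 23002.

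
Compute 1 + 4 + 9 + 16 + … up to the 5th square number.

Σ_{i=1}^{5} i² = 5·6·11/6 = 55.

55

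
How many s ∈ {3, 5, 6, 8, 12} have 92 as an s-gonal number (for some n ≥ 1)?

1

s = 3: P(3, 13) = 91 and P(3, 14) = 105; 92 is not s-gonal.
s = 5: P(5, 8) = 92. ✓
s = 6: P(6, 7) = 91 and P(6, 8) = 120; 92 is not s-gonal.
s = 8: P(8, 5) = 65 and P(8, 6) = 96; 92 is not s-gonal.
s = 12: P(12, 4) = 64 and P(12, 5) = 105; 92 is not s-gonal.
Hits: s ∈ {5} → 1.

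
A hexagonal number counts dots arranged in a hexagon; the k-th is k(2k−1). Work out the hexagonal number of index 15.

435

The 15th hexagonal number is n(2n−1) with n = 15.
15·(2·15 − 1) = 15·29 = 435.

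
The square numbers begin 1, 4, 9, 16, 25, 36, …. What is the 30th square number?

900

The 30th square number is n² with n = 30.
30² = 900.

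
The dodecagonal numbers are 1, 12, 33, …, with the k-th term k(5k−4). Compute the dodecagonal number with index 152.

114912

The 152nd dodecagonal number is n(5n−4) with n = 152.
152·(5·152 − 4) = 152·756 = 114912.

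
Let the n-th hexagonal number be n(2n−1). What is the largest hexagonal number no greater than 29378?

Solve n(2n−1) ≤ 29378 for integer n.
n = 121 gives 29161 ≤ 29378, while n = 122 gives 29646 > 29378; so the answer is 29161.

29161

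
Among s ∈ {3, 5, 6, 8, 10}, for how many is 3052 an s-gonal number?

s = 3: P(3, 77) = 3003 and P(3, 78) = 3081; 3052 is not s-gonal.
s = 5: P(5, 45) = 3015 and P(5, 46) = 3151; 3052 is not s-gonal.
s = 6: P(6, 39) = 3003 and P(6, 40) = 3160; 3052 is not s-gonal.
s = 8: P(8, 32) = 3008 and P(8, 33) = 3201; 3052 is not s-gonal.
s = 10: P(10, 28) = 3052. ✓
Hits: s ∈ {10} → 1.

1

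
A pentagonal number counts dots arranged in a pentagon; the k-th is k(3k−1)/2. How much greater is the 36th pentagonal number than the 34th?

209

36·(3·36 − 1)/2 = 1926 and 34·(3·34 − 1)/2 = 1717.
Difference: 1926 − 1717 = 209.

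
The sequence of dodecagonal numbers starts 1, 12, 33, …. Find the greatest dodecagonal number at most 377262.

377025

Solve n(5n−4) ≤ 377262 for integer n.
n = 275 gives 377025 ≤ 377262, while n = 276 gives 379776 > 377262; so the answer is 377025.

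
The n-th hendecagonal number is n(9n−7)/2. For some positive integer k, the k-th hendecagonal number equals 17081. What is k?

62

Set n(9n−7)/2 = 17081, giving 9n² − 7n − 34162 = 0.
The discriminant is 49 + 72·17081 = 1229881, and √1229881 = 1109.
So n = (7 + 1109) / 18 = 1116/18 = 62.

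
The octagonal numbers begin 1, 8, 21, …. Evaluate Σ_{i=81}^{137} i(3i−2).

Σ i(3i−2) = 3Σi² − 2Σi over i = 81..137.
Σi = 9453 − 3240 = 6213 and Σi² = 866525 − 173880 = 692645.
3·692645 − 2·6213 = 2065509.

2065509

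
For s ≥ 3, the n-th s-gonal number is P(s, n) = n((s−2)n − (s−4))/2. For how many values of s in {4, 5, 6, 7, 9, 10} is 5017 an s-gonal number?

s = 4: P(4, 70) = 4900 and P(4, 71) = 5041; 5017 is not s-gonal.
s = 5: P(5, 58) = 5017. ✓
s = 6: P(6, 50) = 4950 and P(6, 51) = 5151; 5017 is not s-gonal.
s = 7: P(7, 45) = 4995 and P(7, 46) = 5221; 5017 is not s-gonal.
s = 9: P(9, 38) = 4959 and P(9, 39) = 5226; 5017 is not s-gonal.
s = 10: P(10, 35) = 4795 and P(10, 36) = 5076; 5017 is not s-gonal.
Hits: s ∈ {5} → 1.

1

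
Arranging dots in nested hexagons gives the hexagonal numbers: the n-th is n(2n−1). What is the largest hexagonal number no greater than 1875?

Solve n(2n−1) ≤ 1875 for integer n.
n = 30 gives 1770 ≤ 1875, while n = 31 gives 1891 > 1875; so the answer is 1770.

1770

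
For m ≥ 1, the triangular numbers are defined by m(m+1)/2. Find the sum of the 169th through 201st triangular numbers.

Σ i(i+1)/2 = (Σi² + Σi) / 2 over i = 169..201.
Σi = 20301 − 14196 = 6105 and Σi² = 2727101 − 1594684 = 1132417.
(1·1132417 + 1·6105) / 2 = 1138522/2 = 569261.

569261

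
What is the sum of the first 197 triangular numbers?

1293699

Σ i(i+1)/2 = (Σi² + Σi) / 2 over i = 1..197.
Σi = 19503 and Σi² = 2567895.
(1·2567895 + 1·19503) / 2 = 2587398/2 = 1293699.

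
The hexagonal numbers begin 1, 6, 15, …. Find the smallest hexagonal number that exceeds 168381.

169071

Solve n(2n−1) > 168381 for integer n.
The largest n with value ≤ 168381 is 290 (since 167910 ≤ 168381 < 169071), so the first above is n = 291, value 169071.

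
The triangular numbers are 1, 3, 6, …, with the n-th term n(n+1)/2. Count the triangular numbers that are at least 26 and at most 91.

The n-th triangular number is n(n+1)/2.
Smallest index with value ≥ 26: n = 7 (giving 28).
Largest index with value ≤ 91: n = 13 (giving 91).
Indices 7 through 13: 7 terms.

7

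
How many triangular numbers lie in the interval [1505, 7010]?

The n-th triangular number is n(n+1)/2.
Smallest index with value ≥ 1505: n = 55 (giving 1540).
Largest index with value ≤ 7010: n = 117 (giving 6903).
Indices 55 through 117: 63 terms.

63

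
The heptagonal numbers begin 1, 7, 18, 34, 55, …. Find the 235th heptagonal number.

The 235th heptagonal number is n(5n−3)/2 with n = 235.
235·(5·235 − 3)/2 = 235·1172/2 = 235·586 = 137710.

137710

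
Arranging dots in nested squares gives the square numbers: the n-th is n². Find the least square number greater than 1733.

Solve n² > 1733 for integer n.
The largest n with value ≤ 1733 is 41 (since 1681 ≤ 1733 < 1764), so the first above is n = 42, value 1764.

1764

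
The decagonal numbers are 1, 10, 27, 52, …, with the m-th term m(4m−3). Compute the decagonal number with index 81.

81·(4·81 − 3) = 81·321 = 26001.

26001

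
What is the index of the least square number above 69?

Solve n² > 69 for integer n.
The largest n with value ≤ 69 is 8 (since 64 ≤ 69 < 81), so the first above is n = 9, value 81.

9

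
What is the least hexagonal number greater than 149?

153

Solve n(2n−1) > 149 for integer n.
The largest n with value ≤ 149 is 8 (since 120 ≤ 149 < 153), so the first above is n = 9, value 153.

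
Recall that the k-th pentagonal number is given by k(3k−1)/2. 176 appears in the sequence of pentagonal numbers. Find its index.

11

Set n(3n−1)/2 = 176, giving 3n² − n − 352 = 0.
The discriminant is 1 + 24·176 = 4225, and √4225 = 65.
So n = (1 + 65) / 6 = 66/6 = 11.
Check: 11·(3·11 − 1)/2 = 176. ✓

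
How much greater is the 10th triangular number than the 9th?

Consecutive triangular numbers differ by n: T_{10} − T_{9} = 10.

10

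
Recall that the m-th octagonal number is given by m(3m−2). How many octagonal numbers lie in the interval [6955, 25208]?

The n-th octagonal number is n(3n−2).
Smallest index with value ≥ 6955: n = 49 (giving 7105).
Largest index with value ≤ 25208: n = 92 (giving 25208).
Indices 49 through 92: 44 terms.

44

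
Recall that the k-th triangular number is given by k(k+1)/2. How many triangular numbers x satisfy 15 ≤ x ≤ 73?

7

The n-th triangular number is n(n+1)/2.
Smallest index with value ≥ 15: n = 5 (giving 15).
Largest index with value ≤ 73: n = 11 (giving 66).
Indices 5 through 11: 7 terms.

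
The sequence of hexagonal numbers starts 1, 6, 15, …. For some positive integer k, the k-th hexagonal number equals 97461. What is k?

Set n(2n−1) = 97461, giving 2n² − n − 97461 = 0.
The discriminant is 1 + 8·97461 = 779689, and √779689 = 883.
So n = (1 + 883) / 4 = 884/4 = 221.
Check: 221·(2·221 − 1) = 97461. ✓

221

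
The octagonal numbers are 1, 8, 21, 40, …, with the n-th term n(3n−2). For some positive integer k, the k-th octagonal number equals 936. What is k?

18

Set n(3n−2) = 936, giving 3n² − 2n − 936 = 0.
The discriminant is 4 + 12·936 = 11236, and √11236 = 106.
So n = (2 + 106) / 6 = 108/6 = 18.
Check: 18·(3·18 − 2) = 936. ✓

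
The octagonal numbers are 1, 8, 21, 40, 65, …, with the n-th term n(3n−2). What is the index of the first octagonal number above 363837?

349

Solve n(3n−2) > 363837 for integer n.
The largest n with value ≤ 363837 is 348 (since 362616 ≤ 363837 < 364705), so the first above is n = 349, value 364705.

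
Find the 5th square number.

The 5th square number is n² with n = 5.
5² = 25.

25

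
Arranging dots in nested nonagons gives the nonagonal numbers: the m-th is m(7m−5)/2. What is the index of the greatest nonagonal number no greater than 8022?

Solve n(7n−5)/2 ≤ 8022 for integer n.
n = 48 gives 7944 ≤ 8022, while n = 49 gives 8281 > 8022; so the answer is index 48.

48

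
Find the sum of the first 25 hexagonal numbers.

Σ i(2i−1) = 2Σi² − Σi over i = 1..25.
Σi = 325 and Σi² = 5525.
2·5525 − 1·325 = 10725.

10725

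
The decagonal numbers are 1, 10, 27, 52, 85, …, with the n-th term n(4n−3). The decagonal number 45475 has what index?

107

Set n(4n−3) = 45475, giving 4n² − 3n − 45475 = 0.
The discriminant is 9 + 16·45475 = 727609, and √727609 = 853.
So n = (3 + 853) / 8 = 856/8 = 107.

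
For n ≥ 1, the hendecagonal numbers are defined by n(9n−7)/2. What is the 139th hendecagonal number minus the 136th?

3702

139·(9·139 − 7)/2 = 86458 and 136·(9·136 − 7)/2 = 82756.
Difference: 86458 − 82756 = 3702.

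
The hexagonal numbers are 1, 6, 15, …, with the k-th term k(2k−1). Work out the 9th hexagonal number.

9·(2·9 − 1) = 9·17 = 153.

153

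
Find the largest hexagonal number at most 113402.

113050

Solve n(2n−1) ≤ 113402 for integer n.
n = 238 gives 113050 ≤ 113402, while n = 239 gives 114003 > 113402; so the answer is 113050.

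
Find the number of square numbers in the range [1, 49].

7

The n-th square number is n².
Smallest index with value ≥ 1: n = 1 (giving 1).
Largest index with value ≤ 49: n = 7 (giving 49).
Indices 1 through 7: 7 terms.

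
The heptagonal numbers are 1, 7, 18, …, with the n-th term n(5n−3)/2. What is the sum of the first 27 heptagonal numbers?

Σ i(5i−3)/2 = (5Σi² − 3Σi) / 2 over i = 1..27.
Σi = 378 and Σi² = 6930.
(5·6930 − 3·378) / 2 = 33516/2 = 16758.

16758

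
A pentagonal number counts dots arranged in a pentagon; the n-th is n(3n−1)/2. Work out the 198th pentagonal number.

58707

198·(3·198 − 1)/2 = 198·593/2 = 58707.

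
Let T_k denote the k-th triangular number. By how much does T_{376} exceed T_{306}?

376·377/2 = 70876 and 306·307/2 = 46971.
Difference: 70876 − 46971 = 23905.

23905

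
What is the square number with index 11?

121

The 11th square number is n² with n = 11.
11² = 121.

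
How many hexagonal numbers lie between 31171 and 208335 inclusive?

The n-th hexagonal number is n(2n−1).
Smallest index with value ≥ 31171: n = 126 (giving 31626).
Largest index with value ≤ 208335: n = 323 (giving 208335).
Indices 126 through 323: 198 terms.

198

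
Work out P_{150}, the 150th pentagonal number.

33675

The 150th pentagonal number is n(3n−1)/2 with n = 150.
150·(3·150 − 1)/2 = 150·449/2 = 33675.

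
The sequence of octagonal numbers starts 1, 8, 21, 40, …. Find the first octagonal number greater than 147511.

Solve n(3n−2) > 147511 for integer n.
The largest n with value ≤ 147511 is 222 (since 147408 ≤ 147511 < 148741), so the first above is n = 223, value 148741.

148741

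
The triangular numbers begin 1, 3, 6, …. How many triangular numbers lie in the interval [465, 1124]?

17

The n-th triangular number is n(n+1)/2.
Smallest index with value ≥ 465: n = 30 (giving 465).
Largest index with value ≤ 1124: n = 46 (giving 1081).
Indices 30 through 46: 17 terms.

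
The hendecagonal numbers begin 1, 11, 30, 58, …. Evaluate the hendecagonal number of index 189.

The 189th hendecagonal number is n(9n−7)/2 with n = 189.
189·(9·189 − 7)/2 = 189·1694/2 = 189·847 = 160083.

160083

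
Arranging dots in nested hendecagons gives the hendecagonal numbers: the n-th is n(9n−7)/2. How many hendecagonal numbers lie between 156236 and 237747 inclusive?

The n-th hendecagonal number is n(9n−7)/2.
Smallest index with value ≥ 156236: n = 187 (giving 156706).
Largest index with value ≤ 237747: n = 230 (giving 237245).
Indices 187 through 230: 44 terms.

44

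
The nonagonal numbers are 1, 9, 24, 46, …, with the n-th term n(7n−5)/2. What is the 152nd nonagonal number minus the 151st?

Consecutive nonagonal numbers differ by 7n − 6: here 7·152 − 6 = 1058.

1058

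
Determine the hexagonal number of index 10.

10·(2·10 − 1) = 10·19 = 190.

190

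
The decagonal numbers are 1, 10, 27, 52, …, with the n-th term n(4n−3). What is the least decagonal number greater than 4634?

4795

Solve n(4n−3) > 4634 for integer n.
The largest n with value ≤ 4634 is 34 (since 4522 ≤ 4634 < 4795), so the first above is n = 35, value 4795.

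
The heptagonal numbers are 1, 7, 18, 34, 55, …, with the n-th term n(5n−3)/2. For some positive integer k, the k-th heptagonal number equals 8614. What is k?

59

Set n(5n−3)/2 = 8614, giving 5n² − 3n − 17228 = 0.
So n = (3 + 587) / 10 = 590/10 = 59.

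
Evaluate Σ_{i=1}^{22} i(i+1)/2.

2024

Σ i(i+1)/2 = (Σi² + Σi) / 2 over i = 1..22.
Σi = 253 and Σi² = 3795.
(1·3795 + 1·253) / 2 = 4048/2 = 2024.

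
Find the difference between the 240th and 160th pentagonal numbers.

240·(3·240 − 1)/2 = 86280 and 160·(3·160 − 1)/2 = 38320.
Difference: 86280 − 38320 = 47960.

47960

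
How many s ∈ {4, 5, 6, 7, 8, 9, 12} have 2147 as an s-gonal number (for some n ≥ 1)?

1

s = 4: P(4, 46) = 2116 and P(4, 47) = 2209; 2147 is not s-gonal.
s = 5: P(5, 38) = 2147. ✓
s = 6: P(6, 33) = 2145 and P(6, 34) = 2278; 2147 is not s-gonal.
s = 7: P(7, 29) = 2059 and P(7, 30) = 2205; 2147 is not s-gonal.
s = 8: P(8, 27) = 2133 and P(8, 28) = 2296; 2147 is not s-gonal.
s = 9: P(9, 25) = 2125 and P(9, 26) = 2301; 2147 is not s-gonal.
s = 12: P(12, 21) = 2121 and P(12, 22) = 2332; 2147 is not s-gonal.
Hits: s ∈ {5} → 1.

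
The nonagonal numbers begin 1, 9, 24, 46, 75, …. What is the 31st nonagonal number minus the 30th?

211

Consecutive nonagonal numbers differ by 7n − 6: here 7·31 − 6 = 211.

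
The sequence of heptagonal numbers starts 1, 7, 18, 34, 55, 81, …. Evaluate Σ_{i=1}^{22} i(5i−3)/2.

9108

Σ i(5i−3)/2 = (5Σi² − 3Σi) / 2 over i = 1..22.
Σi = 253 and Σi² = 3795.
(5·3795 − 3·253) / 2 = 18216/2 = 9108.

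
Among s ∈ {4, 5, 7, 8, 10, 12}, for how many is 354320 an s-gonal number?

s = 4: P(4, 595) = 354025 and P(4, 596) = 355216; 354320 is not s-gonal.
s = 5: P(5, 486) = 354051 and P(5, 487) = 355510; 354320 is not s-gonal.
s = 7: P(7, 376) = 352876 and P(7, 377) = 354757; 354320 is not s-gonal.
s = 8: P(8, 344) = 354320. ✓
s = 10: P(10, 297) = 351945 and P(10, 298) = 354322; 354320 is not s-gonal.
s = 12: P(12, 266) = 352716 and P(12, 267) = 355377; 354320 is not s-gonal.
Hits: s ∈ {8} → 1.

1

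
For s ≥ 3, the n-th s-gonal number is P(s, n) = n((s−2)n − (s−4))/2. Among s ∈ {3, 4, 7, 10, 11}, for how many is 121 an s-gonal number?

s = 3: P(3, 15) = 120 and P(3, 16) = 136; 121 is not s-gonal.
s = 4: P(4, 11) = 121. ✓
s = 7: P(7, 7) = 112 and P(7, 8) = 148; 121 is not s-gonal.
s = 10: P(10, 5) = 85 and P(10, 6) = 126; 121 is not s-gonal.
s = 11: P(11, 5) = 95 and P(11, 6) = 141; 121 is not s-gonal.
Hits: s ∈ {4} → 1.

1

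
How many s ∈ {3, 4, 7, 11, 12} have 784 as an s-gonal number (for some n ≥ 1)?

1

s = 3: P(3, 39) = 780 and P(3, 40) = 820; 784 is not s-gonal.
s = 4: P(4, 28) = 784. ✓
s = 7: P(7, 18) = 783 and P(7, 19) = 874; 784 is not s-gonal.
s = 11: P(11, 13) = 715 and P(11, 14) = 833; 784 is not s-gonal.
s = 12: P(12, 12) = 672 and P(12, 13) = 793; 784 is not s-gonal.
Hits: s ∈ {4} → 1.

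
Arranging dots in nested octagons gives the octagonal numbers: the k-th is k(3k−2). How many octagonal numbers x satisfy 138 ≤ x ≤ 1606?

The n-th octagonal number is n(3n−2).
Smallest index with value ≥ 138: n = 8 (giving 176).
Largest index with value ≤ 1606: n = 23 (giving 1541).
Indices 8 through 23: 16 terms.

16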